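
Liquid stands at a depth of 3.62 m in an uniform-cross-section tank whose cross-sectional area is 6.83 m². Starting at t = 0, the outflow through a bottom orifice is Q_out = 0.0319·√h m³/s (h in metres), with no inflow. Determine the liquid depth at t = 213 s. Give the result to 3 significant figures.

1.97 m

A dh/dt = −Q_out = −0.0319 √h.
∫ h^(−1/2) dh = −(0.0319/A) ∫ dt, giving 2√h = 2√h₀ − (0.0319/A) t.
√h = √3.62 − 0.0319·213/(2·6.83) = 1.9026 − 0.49742 = 1.4052.
h = 1.4052² = 1.9746 m.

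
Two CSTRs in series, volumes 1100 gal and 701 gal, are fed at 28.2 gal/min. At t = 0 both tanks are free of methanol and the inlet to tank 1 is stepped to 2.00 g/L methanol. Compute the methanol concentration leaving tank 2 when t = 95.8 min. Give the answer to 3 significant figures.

Time constants: τᵢ = Vᵢ/Q for each well-mixed tank.
τ₁ = 1100/28.2 = 39.007 min; τ₂ = 701/28.2 = 24.858 min.
Solving the cascade with C₁(0)=C₂(0)=0 gives C₂(t) = C_in[1 − (τ₁ e^(−t/τ₁) − τ₂ e^(−t/τ₂))/(τ₁ − τ₂)].
At t = 95.8: e^(−t/τ₁) = 0.085780, e^(−t/τ₂) = 0.021198.
C₂ = 2.00·[1 − (39.007·0.085780 − 24.858·0.021198)/(14.149)] = 2.00·0.80075 = 1.6015 g/L.

1.60 g/L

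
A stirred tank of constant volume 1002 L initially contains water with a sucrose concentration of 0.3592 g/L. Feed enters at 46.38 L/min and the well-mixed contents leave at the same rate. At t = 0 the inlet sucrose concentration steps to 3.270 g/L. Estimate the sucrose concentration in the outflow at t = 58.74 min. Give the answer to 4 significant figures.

3.078 g/L

Species balance on the tank: V dC/dt = Q(C_in − C).
Time constant τ = V/Q = 1002/46.38 = 21.6041 min.
C approaches C_in exponentially: C(t) = C_in + (C₀ − C_in) e^(−t/τ).
C(58.74) = 3.270 + (0.3592 − 3.270)·e^(−58.74/21.6041) = 3.270 + (-2.91080)·0.0659457 = 3.07805 g/L.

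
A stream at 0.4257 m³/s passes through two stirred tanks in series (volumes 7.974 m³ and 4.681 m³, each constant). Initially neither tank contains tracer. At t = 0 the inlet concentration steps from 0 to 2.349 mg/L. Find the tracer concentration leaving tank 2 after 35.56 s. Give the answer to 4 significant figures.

Species balance on tank i: dCᵢ/dt = (Cᵢ₋₁ − Cᵢ)/τᵢ with τᵢ = Vᵢ/Q.
τ₁ = 7.974/0.4257 = 18.7315 s; τ₂ = 4.681/0.4257 = 10.9960 s.
Tank 1: C₁ = C_in(1 − e^(−t/τ₁)). Tank 2 (τ₁ ≠ τ₂): C₂ = C_in[1 − (τ₁ e^(−t/τ₁) − τ₂ e^(−t/τ₂))/(τ₁ − τ₂)].
At t = 35.56: e^(−t/τ₁) = 0.149807, e^(−t/τ₂) = 0.0394035.
C₂ = 2.349·[1 − (18.7315·0.149807 − 10.9960·0.0394035)/(7.73549)] = 2.349·0.693254 = 1.62845 mg/L.

1.628 mg/L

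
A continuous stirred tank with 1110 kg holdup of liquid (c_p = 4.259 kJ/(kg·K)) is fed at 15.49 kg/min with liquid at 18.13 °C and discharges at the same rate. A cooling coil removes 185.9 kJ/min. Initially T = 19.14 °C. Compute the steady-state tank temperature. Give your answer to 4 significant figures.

M c_p dT/dt = ṁ c_p (T_in − T) − Q̇.
At steady state dT/dt = 0 ⇒ T_ss = T_in − Q̇/(ṁ c_p) = 18.13 − 185.9/(15.49·4.259) = 15.3121 °C.

15.31 °C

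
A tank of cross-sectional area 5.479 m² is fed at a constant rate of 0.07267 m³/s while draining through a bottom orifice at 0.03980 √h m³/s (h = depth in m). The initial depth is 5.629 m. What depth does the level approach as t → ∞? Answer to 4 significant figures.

3.334 m

Volume balance on the tank: A dh/dt = Q_in − 0.03980 √h. At steady state dh/dt = 0:
Q_in = 0.03980 √h_ss ⇒ √h_ss = 0.07267/0.03980 = 1.82588.
h_ss = 1.82588² = 3.33384 m. (Since h₀ = 5.629 m > h_ss, the level will fall toward this value.)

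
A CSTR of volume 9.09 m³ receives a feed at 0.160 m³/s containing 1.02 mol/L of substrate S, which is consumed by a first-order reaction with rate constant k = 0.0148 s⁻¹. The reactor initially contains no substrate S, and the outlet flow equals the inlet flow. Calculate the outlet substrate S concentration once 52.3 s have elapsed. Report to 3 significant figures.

0.452 mol/L

Species balance: V dC/dt = Q C_in − Q C − k V C.
dC/dt = (Q/V) C_in − (Q/V + k) C; effective rate a = Q/V + k = 0.017602 + 0.0148 = 0.032402 s⁻¹.
C_ss = Q C_in/(Q + kV) = 0.55410 mol/L; C(t) = C_ss + (C₀ − C_ss) e^(−a t).
C(52.3) = 0.55410 + (-0.55410)·e^(−0.032402·52.3) = 0.55410 + (-0.55410)·0.18367 = 0.45233 mol/L.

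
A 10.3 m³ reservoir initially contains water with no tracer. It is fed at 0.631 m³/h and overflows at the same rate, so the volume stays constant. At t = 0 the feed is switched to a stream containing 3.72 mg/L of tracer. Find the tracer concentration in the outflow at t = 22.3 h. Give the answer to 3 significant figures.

Accumulation = in − out for the solute gives V dC/dt = Q(C_in − C).
Time constant τ = V/Q = 10.3/0.631 = 16.323 h.
Integrating: C(t) = C_in + (C₀ − C_in) e^(−t/τ).
C(22.3) = 3.72 + (0 − 3.72)·e^(−22.3/16.323) = 3.72 + (-3.7200)·0.25509 = 2.7711 mg/L.

2.77 mg/L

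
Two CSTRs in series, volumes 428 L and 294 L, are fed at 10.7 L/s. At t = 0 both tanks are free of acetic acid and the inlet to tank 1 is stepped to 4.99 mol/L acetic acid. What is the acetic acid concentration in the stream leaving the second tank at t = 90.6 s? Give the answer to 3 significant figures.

3.74 mol/L

Time constants: τᵢ = Vᵢ/Q for each well-mixed tank.
τ₁ = 428/10.7 = 40.000 s; τ₂ = 294/10.7 = 27.477 s.
Solving the cascade with C₁(0)=C₂(0)=0 gives C₂(t) = C_in[1 − (τ₁ e^(−t/τ₁) − τ₂ e^(−t/τ₂))/(τ₁ − τ₂)].
At t = 90.6: e^(−t/τ₁) = 0.10383, e^(−t/τ₂) = 0.036981.
C₂ = 4.99·[1 − (40.000·0.10383 − 27.477·0.036981)/(12.523)] = 4.99·0.74950 = 3.7400 mol/L.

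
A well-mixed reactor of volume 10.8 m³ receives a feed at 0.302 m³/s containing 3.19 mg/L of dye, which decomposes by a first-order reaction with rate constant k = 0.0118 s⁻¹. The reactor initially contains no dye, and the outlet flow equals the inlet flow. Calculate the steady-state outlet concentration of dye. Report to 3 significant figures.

2.24 mg/L

V dC/dt = Q(C_in − C) − k V C.
At steady state: 0 = Q C_in − (Q + kV) C_ss, so C_ss = Q C_in/(Q + kV).
C_ss = 0.302·3.19/(0.302 + 0.0118·10.8) = 0.96338/0.42944 = 2.2433 mg/L.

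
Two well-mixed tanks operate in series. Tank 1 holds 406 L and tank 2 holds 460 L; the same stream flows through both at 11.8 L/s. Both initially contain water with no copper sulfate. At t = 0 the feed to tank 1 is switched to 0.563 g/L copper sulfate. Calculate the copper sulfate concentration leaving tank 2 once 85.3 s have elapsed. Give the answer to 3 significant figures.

Species balance on tank i: dCᵢ/dt = (Cᵢ₋₁ − Cᵢ)/τᵢ with τᵢ = Vᵢ/Q.
τ₁ = 406/11.8 = 34.407 s; τ₂ = 460/11.8 = 38.983 s.
Solving the cascade with C₁(0)=C₂(0)=0 gives C₂(t) = C_in[1 − (τ₁ e^(−t/τ₁) − τ₂ e^(−t/τ₂))/(τ₁ − τ₂)].
At t = 85.3: e^(−t/τ₁) = 0.083813, e^(−t/τ₂) = 0.11213.
C₂ = 0.563·[1 − (34.407·0.083813 − 38.983·0.11213)/(-4.5763)] = 0.563·0.67500 = 0.38003 g/L.

0.380 g/L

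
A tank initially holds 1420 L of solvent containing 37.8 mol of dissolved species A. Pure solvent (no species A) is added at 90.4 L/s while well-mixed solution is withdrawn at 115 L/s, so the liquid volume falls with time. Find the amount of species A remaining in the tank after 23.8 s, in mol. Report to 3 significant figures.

Let m(t) be the amount of species A. Volume: V(t) = V₀ + (Q_in − Q_out) t = 1420 − 24.600 t; V(23.8) = 834.52 L.
Species balance (pure solvent in): dm/dt = −Q_out · m/V(t).
dm/m = −Q_out dt/(V₀ − 24.600 t); integrating gives ln(m/m₀) = −(Q_out/(Q_in−Q_out)) ln(V/V₀).
m = m₀ (V₀/V)^(Q_out/(Q_in−Q_out)) = 37.8 × (1420/834.52)^(-4.6748) = 3.1500 mol.

3.15 mol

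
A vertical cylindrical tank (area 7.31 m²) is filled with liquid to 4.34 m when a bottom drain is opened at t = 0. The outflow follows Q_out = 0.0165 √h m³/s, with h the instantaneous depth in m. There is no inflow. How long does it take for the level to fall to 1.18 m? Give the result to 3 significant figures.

With no inflow, A dh/dt = −0.0165 √h.
Separate and integrate: 2(√h − √h₀) = −(0.0165/A) t.
t = 2A(√h₀ − √h)/0.0165 = 2·7.31·(√4.34 − √1.18)/0.0165
  = 14.620 × (2.0833 − 1.0863) / 0.0165 = 883.39 s.

883 s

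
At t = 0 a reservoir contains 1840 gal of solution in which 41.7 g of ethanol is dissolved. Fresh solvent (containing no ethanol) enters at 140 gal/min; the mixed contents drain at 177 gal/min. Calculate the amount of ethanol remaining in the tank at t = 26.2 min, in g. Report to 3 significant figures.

1.16 g

Let m(t) be the amount of ethanol. Volume: V(t) = V₀ + (Q_in − Q_out) t = 1840 − 37.000 t; V(26.2) = 870.60 gal.
Solute balance: dm/dt = 0 − Q_out C = −Q_out m/V(t).
Separate: dm/m = −Q_out dt/V(t) ⇒ ln(m/m₀) = −(Q_out/(Q_in−Q_out)) ln(V/V₀).
m = m₀ (V₀/V)^(Q_out/(Q_in−Q_out)) = 41.7 × (1840/870.60)^(-4.7838) = 1.1625 g.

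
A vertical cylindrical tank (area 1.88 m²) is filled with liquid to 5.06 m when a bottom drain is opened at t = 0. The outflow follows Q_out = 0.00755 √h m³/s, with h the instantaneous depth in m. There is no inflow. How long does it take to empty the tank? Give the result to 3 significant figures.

Unsteady balance on liquid volume: A dh/dt = −0.00755 √h.
This is separable: 2 d(√h)/dt = −0.00755/A, so √h = √h₀ − (0.00755/(2A)) t.
Set h = 0: 2√h₀ = (0.00755/A) t_empty ⇒ t_empty = 2A√h₀/0.00755.
t_empty = 2·1.88·√5.06/0.00755 = 3.7600·2.2494/0.00755 = 1120.3 s.

1120 s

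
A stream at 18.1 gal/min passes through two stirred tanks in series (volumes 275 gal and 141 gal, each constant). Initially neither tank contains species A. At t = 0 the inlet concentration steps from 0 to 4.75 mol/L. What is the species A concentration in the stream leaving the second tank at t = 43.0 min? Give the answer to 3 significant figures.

4.19 mol/L

Species balance on tank i: dCᵢ/dt = (Cᵢ₋₁ − Cᵢ)/τᵢ with τᵢ = Vᵢ/Q.
τ₁ = 275/18.1 = 15.193 min; τ₂ = 141/18.1 = 7.7901 min.
Tank 1: C₁ = C_in(1 − e^(−t/τ₁)). Tank 2 (τ₁ ≠ τ₂): C₂ = C_in[1 − (τ₁ e^(−t/τ₁) − τ₂ e^(−t/τ₂))/(τ₁ − τ₂)].
At t = 43.0: e^(−t/τ₁) = 0.059002, e^(−t/τ₂) = 0.0040064.
C₂ = 4.75·[1 − (15.193·0.059002 − 7.7901·0.0040064)/(7.4033)] = 4.75·0.88313 = 4.1949 mol/L.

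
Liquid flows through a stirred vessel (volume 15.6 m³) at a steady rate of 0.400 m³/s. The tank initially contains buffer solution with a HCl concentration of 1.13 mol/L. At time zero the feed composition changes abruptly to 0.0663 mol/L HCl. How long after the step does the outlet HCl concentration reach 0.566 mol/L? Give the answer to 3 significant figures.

Accumulation = in − out for the solute gives V dC/dt = Q(C_in − C), so τ = V/Q = 39.000 s.
C(t) = C_in + (C₀ − C_in) e^(−t/τ). Set C = 0.566 and solve for t:
e^(−t/τ) = (C − C_in)/(C₀ − C_in) = (0.566 − 0.0663)/(1.13 − 0.0663) = 0.46978
t = −τ ln(…) = 39.000 × 0.75550 = 29.465 s.

29.5 s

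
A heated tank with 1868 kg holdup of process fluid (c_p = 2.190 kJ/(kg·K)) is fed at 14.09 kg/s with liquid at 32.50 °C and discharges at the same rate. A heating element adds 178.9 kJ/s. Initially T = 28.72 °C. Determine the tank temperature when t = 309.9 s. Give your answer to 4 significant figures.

Heat balance on the well-mixed liquid: M c_p dT/dt = ṁ c_p (T_in − T) + 178.9.
τ = M/ṁ = 132.576 s; T_ss = T_in + Q̇/(ṁ c_p) = 32.50 + 178.9/(14.09·2.190) = 38.2977 °C.
This is linear first-order; T(t) = T_ss + (T₀ − T_ss) e^(−t/τ).
T(309.9) = 38.2977 + (-9.57769)·e^(−309.9/132.576) = 38.2977 + (-9.57769)·0.0965666 = 37.3728 °C.

37.37 °C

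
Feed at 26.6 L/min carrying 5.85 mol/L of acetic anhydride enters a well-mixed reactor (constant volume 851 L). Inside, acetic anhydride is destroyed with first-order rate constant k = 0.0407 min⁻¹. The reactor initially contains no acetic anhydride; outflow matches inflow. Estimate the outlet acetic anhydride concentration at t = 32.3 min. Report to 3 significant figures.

2.29 mol/L

Accumulation = in − out − consumed: V dC/dt = Q C_in − Q C − k V C.
dC/dt = (Q/V) C_in − (Q/V + k) C; effective rate a = Q/V + k = 0.031257 + 0.0407 = 0.071957 min⁻¹.
C_ss = Q C_in/(Q + kV) = 2.5412 mol/L; C(t) = C_ss + (C₀ − C_ss) e^(−a t).
C(32.3) = 2.5412 + (-2.5412)·e^(−0.071957·32.3) = 2.5412 + (-2.5412)·0.097860 = 2.2925 mol/L.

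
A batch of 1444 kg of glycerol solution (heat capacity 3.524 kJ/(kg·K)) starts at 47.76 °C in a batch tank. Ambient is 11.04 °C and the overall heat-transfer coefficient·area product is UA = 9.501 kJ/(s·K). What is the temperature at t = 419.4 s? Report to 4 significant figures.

27.82 °C

Heat balance on the well-mixed liquid: M c_p dT/dt = −UA(T − T_amb).
dT/dt = (T_ss − T)/τ with T_ss = T_amb = 11.0400 °C, τ = M c_p/UA = 1444·3.524/9.501 = 535.592 s.
This is linear first-order; T(t) = T_ss + (T₀ − T_ss) e^(−t/τ).
T(419.4) = 11.0400 + (36.7200)·0.457006 = 27.8213 °C.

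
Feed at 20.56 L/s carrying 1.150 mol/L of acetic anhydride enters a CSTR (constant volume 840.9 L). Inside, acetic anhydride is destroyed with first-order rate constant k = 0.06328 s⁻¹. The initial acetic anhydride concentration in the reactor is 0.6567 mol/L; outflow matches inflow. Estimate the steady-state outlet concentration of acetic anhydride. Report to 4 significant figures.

0.3205 mol/L

Accumulation = in − out − consumed: V dC/dt = Q C_in − Q C − k V C.
Steady state (dC/dt = 0): C_ss = Q C_in/(Q + kV) = C_in/(1 + kV/Q).
C_ss = 20.56·1.150/(20.56 + 0.06328·840.9) = 23.6440/73.7722 = 0.320500 mol/L.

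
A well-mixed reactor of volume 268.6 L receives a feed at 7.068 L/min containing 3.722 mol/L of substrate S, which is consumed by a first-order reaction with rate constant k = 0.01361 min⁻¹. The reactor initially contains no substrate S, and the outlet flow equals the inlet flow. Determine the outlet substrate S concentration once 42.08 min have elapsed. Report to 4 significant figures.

1.996 mol/L

Accumulation = in − out − consumed: V dC/dt = Q C_in − Q C − k V C.
dC/dt = (Q/V) C_in − (Q/V + k) C; effective rate a = Q/V + k = 0.0263142 + 0.01361 = 0.0399242 min⁻¹.
C_ss = Q C_in/(Q + kV) = 2.45319 mol/L; C(t) = C_ss + (C₀ − C_ss) e^(−a t).
C(42.08) = 2.45319 + (-2.45319)·e^(−0.0399242·42.08) = 2.45319 + (-2.45319)·0.186372 = 1.99598 mol/L.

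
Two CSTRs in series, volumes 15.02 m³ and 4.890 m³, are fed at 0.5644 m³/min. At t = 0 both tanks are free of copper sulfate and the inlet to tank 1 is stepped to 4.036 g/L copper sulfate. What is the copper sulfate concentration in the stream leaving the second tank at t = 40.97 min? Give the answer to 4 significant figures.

2.770 g/L

Each tank obeys Vᵢ dCᵢ/dt = Q(Cᵢ₋₁ − Cᵢ), so τᵢ = Vᵢ/Q.
τ₁ = 15.02/0.5644 = 26.6123 min; τ₂ = 4.890/0.5644 = 8.66407 min.
Solving the cascade with C₁(0)=C₂(0)=0 gives C₂(t) = C_in[1 − (τ₁ e^(−t/τ₁) − τ₂ e^(−t/τ₂))/(τ₁ − τ₂)].
At t = 40.97: e^(−t/τ₁) = 0.214486, e^(−t/τ₂) = 0.00883773.
C₂ = 4.036·[1 − (26.6123·0.214486 − 8.66407·0.00883773)/(17.9483)] = 4.036·0.686243 = 2.76968 g/L.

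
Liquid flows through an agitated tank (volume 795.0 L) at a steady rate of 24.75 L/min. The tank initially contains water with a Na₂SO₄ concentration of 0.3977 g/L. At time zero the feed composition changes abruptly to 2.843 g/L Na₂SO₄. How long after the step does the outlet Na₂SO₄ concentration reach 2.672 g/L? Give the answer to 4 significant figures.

85.45 min

Species balance: V dC/dt = Q(C_in − C) ⇒ τ = V/Q = 32.1212 min.
C(t) = C_in + (C₀ − C_in) e^(−t/τ). Set C = 2.672 and solve for t:
e^(−t/τ) = (C − C_in)/(C₀ − C_in) = (2.672 − 2.843)/(0.3977 − 2.843) = 0.0699301
t = −τ ln(…) = 32.1212 × 2.66026 = 85.4508 min.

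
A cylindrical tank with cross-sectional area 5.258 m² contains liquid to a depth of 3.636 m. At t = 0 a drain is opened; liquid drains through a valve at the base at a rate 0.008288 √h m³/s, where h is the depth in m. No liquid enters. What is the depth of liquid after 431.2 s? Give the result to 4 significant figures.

With no inflow, A dh/dt = −0.008288 √h.
This is separable: 2 d(√h)/dt = −0.008288/A, so √h = √h₀ − (0.008288/(2A)) t.
√h = √3.636 − 0.008288·431.2/(2·5.258) = 1.90683 − 0.339843 = 1.56699.
h = 1.56699² = 2.45545 m.

2.455 m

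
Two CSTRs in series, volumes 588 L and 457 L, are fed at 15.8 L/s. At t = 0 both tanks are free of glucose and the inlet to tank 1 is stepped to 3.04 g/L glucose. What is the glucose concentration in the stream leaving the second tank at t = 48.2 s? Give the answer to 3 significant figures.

Time constants: τᵢ = Vᵢ/Q for each well-mixed tank.
τ₁ = 588/15.8 = 37.215 s; τ₂ = 457/15.8 = 28.924 s.
Solving the cascade with C₁(0)=C₂(0)=0 gives C₂(t) = C_in[1 − (τ₁ e^(−t/τ₁) − τ₂ e^(−t/τ₂))/(τ₁ − τ₂)].
At t = 48.2: e^(−t/τ₁) = 0.27385, e^(−t/τ₂) = 0.18892.
C₂ = 3.04·[1 − (37.215·0.27385 − 28.924·0.18892)/(8.2911)] = 3.04·0.42986 = 1.3068 g/L.

1.31 g/L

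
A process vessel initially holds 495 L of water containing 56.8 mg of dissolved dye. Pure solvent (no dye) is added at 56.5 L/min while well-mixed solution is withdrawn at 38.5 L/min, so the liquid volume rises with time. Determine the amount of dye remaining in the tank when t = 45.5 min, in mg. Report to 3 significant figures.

7.04 mg

Total volume: dV/dt = Q_in − Q_out = 18.000 L/min, so V(t) = 495 + 18.000 t and V(45.5) = 1314.0 L.
Species balance (pure solvent in): dm/dt = −Q_out · m/V(t).
Separate: dm/m = −Q_out dt/V(t) ⇒ ln(m/m₀) = −(Q_out/(Q_in−Q_out)) ln(V/V₀).
m = m₀ (V₀/V)^(Q_out/(Q_in−Q_out)) = 56.8 × (495/1314.0)^(2.1389) = 7.0385 mg.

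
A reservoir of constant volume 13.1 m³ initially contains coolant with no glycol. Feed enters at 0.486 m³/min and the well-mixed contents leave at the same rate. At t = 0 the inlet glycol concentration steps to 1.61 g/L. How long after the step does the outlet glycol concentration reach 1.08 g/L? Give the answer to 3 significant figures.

29.9 min

Species balance: V dC/dt = Q(C_in − C) ⇒ τ = V/Q = 26.955 min.
C(t) = C_in + (C₀ − C_in) e^(−t/τ). Set C = 1.08 and solve for t:
e^(−t/τ) = (C − C_in)/(C₀ − C_in) = (1.08 − 1.61)/(0 − 1.61) = 0.32919
t = −τ ln(…) = 26.955 × 1.1111 = 29.950 min.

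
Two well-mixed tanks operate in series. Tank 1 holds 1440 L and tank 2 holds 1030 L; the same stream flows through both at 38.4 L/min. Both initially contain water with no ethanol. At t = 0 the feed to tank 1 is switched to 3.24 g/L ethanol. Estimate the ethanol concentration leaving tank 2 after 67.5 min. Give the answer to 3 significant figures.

Species balance on tank i: dCᵢ/dt = (Cᵢ₋₁ − Cᵢ)/τᵢ with τᵢ = Vᵢ/Q.
τ₁ = 1440/38.4 = 37.500 min; τ₂ = 1030/38.4 = 26.823 min.
Tank 1: C₁ = C_in(1 − e^(−t/τ₁)). Tank 2 (τ₁ ≠ τ₂): C₂ = C_in[1 − (τ₁ e^(−t/τ₁) − τ₂ e^(−t/τ₂))/(τ₁ − τ₂)].
At t = 67.5: e^(−t/τ₁) = 0.16530, e^(−t/τ₂) = 0.080741.
C₂ = 3.24·[1 − (37.500·0.16530 − 26.823·0.080741)/(10.677)] = 3.24·0.62228 = 2.0162 g/L.

2.02 g/L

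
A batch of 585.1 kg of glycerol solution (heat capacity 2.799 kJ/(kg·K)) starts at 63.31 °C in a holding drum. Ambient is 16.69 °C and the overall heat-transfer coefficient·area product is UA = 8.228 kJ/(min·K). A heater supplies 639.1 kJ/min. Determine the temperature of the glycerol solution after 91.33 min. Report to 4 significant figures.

M c_p dT/dt = −UA(T − T_amb) + Q̇.
dT/dt = (T_ss − T)/τ with T_ss = T_amb + Q̇/UA = 16.69 + 639.1/8.228 = 94.3638 °C, τ = M c_p/UA = 585.1·2.799/8.228 = 199.039 min.
This is linear first-order; T(t) = T_ss + (T₀ − T_ss) e^(−t/τ).
T(91.33) = 94.3638 + (-31.0538)·0.632007 = 74.7376 °C.

74.74 °C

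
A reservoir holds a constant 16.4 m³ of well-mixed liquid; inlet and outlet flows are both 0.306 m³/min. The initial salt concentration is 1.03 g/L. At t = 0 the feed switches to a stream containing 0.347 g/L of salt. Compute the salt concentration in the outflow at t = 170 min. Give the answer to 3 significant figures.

Accumulation = in − out for the solute gives V dC/dt = Q(C_in − C).
So dC/dt = (C_in − C)/τ with τ = V/Q = 16.4/0.306 = 53.595 min.
This is linear first-order; C(t) = C_in + (C₀ − C_in) e^(−t/τ).
C(170) = 0.347 + (1.03 − 0.347)·e^(−170/53.595) = 0.347 + (0.68300)·0.041922 = 0.37563 g/L.

0.376 g/L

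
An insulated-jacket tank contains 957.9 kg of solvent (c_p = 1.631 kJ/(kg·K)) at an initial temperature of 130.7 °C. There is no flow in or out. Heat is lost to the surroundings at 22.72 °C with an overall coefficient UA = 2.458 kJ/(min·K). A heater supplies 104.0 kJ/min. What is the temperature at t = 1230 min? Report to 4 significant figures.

Lumped-capacitance energy balance: M c_p dT/dt = UA(T_amb − T) + Q̇.
dT/dt = (T_ss − T)/τ with T_ss = T_amb + Q̇/UA = 22.72 + 104.0/2.458 = 65.0308 °C, τ = M c_p/UA = 957.9·1.631/2.458 = 635.612 min.
Solution: T(t) = T_ss + (T₀ − T_ss) e^(−t/τ).
T(1230) = 65.0308 + (65.6692)·0.144404 = 74.5137 °C.

74.51 °C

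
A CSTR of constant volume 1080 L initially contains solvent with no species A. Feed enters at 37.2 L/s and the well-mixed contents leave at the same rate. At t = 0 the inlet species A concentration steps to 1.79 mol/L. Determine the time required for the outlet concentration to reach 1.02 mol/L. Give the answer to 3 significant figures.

Species balance: V dC/dt = Q(C_in − C) ⇒ τ = V/Q = 29.032 s.
C(t) = C_in + (C₀ − C_in) e^(−t/τ). Set C = 1.02 and solve for t:
e^(−t/τ) = (C − C_in)/(C₀ − C_in) = (1.02 − 1.79)/(0 − 1.79) = 0.43017
t = −τ ln(…) = 29.032 × 0.84358 = 24.491 s.

24.5 s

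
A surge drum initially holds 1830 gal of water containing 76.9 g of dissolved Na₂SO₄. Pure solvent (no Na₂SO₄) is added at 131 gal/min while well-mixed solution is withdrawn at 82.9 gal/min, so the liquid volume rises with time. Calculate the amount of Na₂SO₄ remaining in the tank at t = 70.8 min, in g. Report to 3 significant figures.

Let m(t) be the amount of Na₂SO₄. Volume: V(t) = V₀ + (Q_in − Q_out) t = 1830 + 48.100 t; V(70.8) = 5235.5 gal.
Solute balance: dm/dt = 0 − Q_out C = −Q_out m/V(t).
dm/m = −Q_out dt/(V₀ + 48.100 t); integrating gives ln(m/m₀) = −(Q_out/(Q_in−Q_out)) ln(V/V₀).
m = m₀ (V₀/V)^(Q_out/(Q_in−Q_out)) = 76.9 × (1830/5235.5)^(1.7235) = 12.564 g.

12.6 g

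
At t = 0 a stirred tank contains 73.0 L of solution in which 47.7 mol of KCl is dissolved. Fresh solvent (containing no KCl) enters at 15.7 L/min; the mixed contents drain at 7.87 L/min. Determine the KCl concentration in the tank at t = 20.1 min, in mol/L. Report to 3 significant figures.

0.0652 mol/L

Let m(t) be the amount of KCl. Volume: V(t) = V₀ + (Q_in − Q_out) t = 73.0 + 7.8300 t; V(20.1) = 230.38 L.
No KCl enters, so dm/dt = −Q_out · (m/V).
Separate: dm/m = −Q_out dt/V(t) ⇒ ln(m/m₀) = −(Q_out/(Q_in−Q_out)) ln(V/V₀).
m = m₀ (V₀/V)^(Q_out/(Q_in−Q_out)) = 47.7 × (73.0/230.38)^(1.0051) = 15.026 mol.
C = m/V = 15.026/230.38 = 0.065221 mol/L.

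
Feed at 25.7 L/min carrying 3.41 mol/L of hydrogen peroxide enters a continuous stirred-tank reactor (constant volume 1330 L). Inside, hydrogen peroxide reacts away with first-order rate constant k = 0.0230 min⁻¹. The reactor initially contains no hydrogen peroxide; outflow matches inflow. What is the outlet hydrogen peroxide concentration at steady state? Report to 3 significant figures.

1.56 mol/L

V dC/dt = Q(C_in − C) − k V C.
At steady state: 0 = Q C_in − (Q + kV) C_ss, so C_ss = Q C_in/(Q + kV).
C_ss = 25.7·3.41/(25.7 + 0.0230·1330) = 87.637/56.290 = 1.5569 mol/L.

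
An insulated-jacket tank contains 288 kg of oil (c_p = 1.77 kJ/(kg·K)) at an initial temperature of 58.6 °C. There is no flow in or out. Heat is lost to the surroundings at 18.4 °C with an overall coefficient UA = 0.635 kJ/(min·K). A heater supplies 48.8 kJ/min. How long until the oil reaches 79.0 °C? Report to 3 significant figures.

M c_p dT/dt = −UA(T − T_amb) + Q̇.
τ = M c_p/UA = 802.77 min; T_ss = T_amb + Q̇/UA = 18.4 + 48.8/0.635 = 95.250 °C.
T(t) = T_ss + (T₀ − T_ss)e^(−t/τ); set T = 79.0:
t = −τ ln[(T − T_ss)/(T₀ − T_ss)] = −802.77 · ln(0.44339) = 652.90 min.

653 min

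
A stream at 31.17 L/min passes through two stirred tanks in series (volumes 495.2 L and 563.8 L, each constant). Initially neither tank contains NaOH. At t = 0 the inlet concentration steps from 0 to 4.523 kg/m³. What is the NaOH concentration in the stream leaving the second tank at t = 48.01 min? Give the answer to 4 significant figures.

Species balance on tank i: dCᵢ/dt = (Cᵢ₋₁ − Cᵢ)/τᵢ with τᵢ = Vᵢ/Q.
τ₁ = 495.2/31.17 = 15.8871 min; τ₂ = 563.8/31.17 = 18.0879 min.
Tank 1: C₁ = C_in(1 − e^(−t/τ₁)). Tank 2 (τ₁ ≠ τ₂): C₂ = C_in[1 − (τ₁ e^(−t/τ₁) − τ₂ e^(−t/τ₂))/(τ₁ − τ₂)].
At t = 48.01: e^(−t/τ₁) = 0.0487059, e^(−t/τ₂) = 0.0703509.
C₂ = 4.523·[1 − (15.8871·0.0487059 − 18.0879·0.0703509)/(-2.20083)] = 4.523·0.773402 = 3.49810 kg/m³.

3.498 kg/m³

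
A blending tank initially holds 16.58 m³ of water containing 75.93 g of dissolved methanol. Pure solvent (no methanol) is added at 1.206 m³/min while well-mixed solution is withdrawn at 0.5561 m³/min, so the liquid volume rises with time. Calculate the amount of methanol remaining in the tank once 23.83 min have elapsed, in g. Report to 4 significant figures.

Total volume: dV/dt = Q_in − Q_out = 0.649900 m³/min, so V(t) = 16.58 + 0.649900 t and V(23.83) = 32.0671 m³.
Solute balance: dm/dt = 0 − Q_out C = −Q_out m/V(t).
dm/m = −Q_out dt/(V₀ + 0.649900 t); integrating gives ln(m/m₀) = −(Q_out/(Q_in−Q_out)) ln(V/V₀).
m = m₀ (V₀/V)^(Q_out/(Q_in−Q_out)) = 75.93 × (16.58/32.0671)^(0.855670) = 43.1802 g.

43.18 g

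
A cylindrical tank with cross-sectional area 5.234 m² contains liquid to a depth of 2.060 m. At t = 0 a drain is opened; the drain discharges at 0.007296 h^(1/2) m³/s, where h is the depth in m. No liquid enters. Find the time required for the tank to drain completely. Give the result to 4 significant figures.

With no inflow, A dh/dt = −0.007296 √h.
This is separable: 2 d(√h)/dt = −0.007296/A, so √h = √h₀ − (0.007296/(2A)) t.
Set h = 0: 2√h₀ = (0.007296/A) t_empty ⇒ t_empty = 2A√h₀/0.007296.
t_empty = 2·5.234·√2.060/0.007296 = 10.4680·1.43527/0.007296 = 2059.27 s.

2059 s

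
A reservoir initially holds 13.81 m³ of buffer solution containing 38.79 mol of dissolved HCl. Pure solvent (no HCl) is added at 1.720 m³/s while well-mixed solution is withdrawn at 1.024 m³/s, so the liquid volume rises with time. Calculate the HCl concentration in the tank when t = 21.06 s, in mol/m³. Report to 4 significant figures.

0.4701 mol/m³

Let m(t) be the amount of HCl. Volume: V(t) = V₀ + (Q_in − Q_out) t = 13.81 + 0.696000 t; V(21.06) = 28.4678 m³.
Species balance (pure solvent in): dm/dt = −Q_out · m/V(t).
Separate: dm/m = −Q_out dt/V(t) ⇒ ln(m/m₀) = −(Q_out/(Q_in−Q_out)) ln(V/V₀).
m = m₀ (V₀/V)^(Q_out/(Q_in−Q_out)) = 38.79 × (13.81/28.4678)^(1.47126) = 13.3816 mol.
C = m/V = 13.3816/28.4678 = 0.470061 mol/m³.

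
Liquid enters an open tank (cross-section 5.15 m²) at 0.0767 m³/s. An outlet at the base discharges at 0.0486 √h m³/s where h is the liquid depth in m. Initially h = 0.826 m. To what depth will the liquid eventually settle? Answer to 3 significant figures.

2.49 m

Level balance: A dh/dt = 0.0767 − 0.0486 √h. Setting dh/dt = 0:
Q_in = 0.0486 √h_ss ⇒ √h_ss = 0.0767/0.0486 = 1.5782.
h_ss = 1.5782² = 2.4907 m. (Since h₀ = 0.826 m < h_ss, the level will rise toward this value.)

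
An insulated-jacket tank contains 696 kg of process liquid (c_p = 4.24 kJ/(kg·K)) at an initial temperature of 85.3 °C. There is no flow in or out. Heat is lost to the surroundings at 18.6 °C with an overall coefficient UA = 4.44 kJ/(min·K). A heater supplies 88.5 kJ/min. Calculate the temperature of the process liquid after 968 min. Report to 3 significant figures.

Energy balance: M c_p dT/dt = −UA(T − T_amb) + Q̇.
dT/dt = (T_ss − T)/τ with T_ss = T_amb + Q̇/UA = 18.6 + 88.5/4.44 = 38.532 °C, τ = M c_p/UA = 696·4.24/4.44 = 664.65 min.
Integrating: T(t) = T_ss + (T₀ − T_ss) e^(−t/τ).
T(968) = 38.532 + (46.768)·0.23307 = 49.433 °C.

49.4 °C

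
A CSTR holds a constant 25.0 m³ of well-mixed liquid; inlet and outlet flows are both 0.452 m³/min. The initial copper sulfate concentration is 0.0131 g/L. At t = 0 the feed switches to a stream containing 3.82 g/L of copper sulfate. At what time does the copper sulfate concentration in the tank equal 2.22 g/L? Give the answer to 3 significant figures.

Species balance: V dC/dt = Q(C_in − C) ⇒ τ = V/Q = 55.310 min.
C(t) = C_in + (C₀ − C_in) e^(−t/τ). Set C = 2.22 and solve for t:
e^(−t/τ) = (C − C_in)/(C₀ − C_in) = (2.22 − 3.82)/(0.0131 − 3.82) = 0.42029
t = −τ ln(…) = 55.310 × 0.86681 = 47.943 min.

47.9 min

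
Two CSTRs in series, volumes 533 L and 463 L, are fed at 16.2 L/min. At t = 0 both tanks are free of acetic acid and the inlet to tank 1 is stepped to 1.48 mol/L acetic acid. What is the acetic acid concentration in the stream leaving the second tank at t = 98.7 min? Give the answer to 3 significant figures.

Species balance on tank i: dCᵢ/dt = (Cᵢ₋₁ − Cᵢ)/τᵢ with τᵢ = Vᵢ/Q.
τ₁ = 533/16.2 = 32.901 min; τ₂ = 463/16.2 = 28.580 min.
Tank 1: C₁ = C_in(1 − e^(−t/τ₁)). Tank 2 (τ₁ ≠ τ₂): C₂ = C_in[1 − (τ₁ e^(−t/τ₁) − τ₂ e^(−t/τ₂))/(τ₁ − τ₂)].
At t = 98.7: e^(−t/τ₁) = 0.049793, e^(−t/τ₂) = 0.031637.
C₂ = 1.48·[1 − (32.901·0.049793 − 28.580·0.031637)/(4.3210)] = 1.48·0.83012 = 1.2286 mol/L.

1.23 mol/L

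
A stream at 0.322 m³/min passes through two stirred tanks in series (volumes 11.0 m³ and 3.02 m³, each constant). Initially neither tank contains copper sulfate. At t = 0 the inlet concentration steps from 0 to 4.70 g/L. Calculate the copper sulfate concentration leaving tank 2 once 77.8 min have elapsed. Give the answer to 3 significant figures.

4.04 g/L

Each tank obeys Vᵢ dCᵢ/dt = Q(Cᵢ₋₁ − Cᵢ), so τᵢ = Vᵢ/Q.
τ₁ = 11.0/0.322 = 34.161 min; τ₂ = 3.02/0.322 = 9.3789 min.
Tank 1: C₁ = C_in(1 − e^(−t/τ₁)). Tank 2 (τ₁ ≠ τ₂): C₂ = C_in[1 − (τ₁ e^(−t/τ₁) − τ₂ e^(−t/τ₂))/(τ₁ − τ₂)].
At t = 77.8: e^(−t/τ₁) = 0.10255, e^(−t/τ₂) = 0.00024970.
C₂ = 4.70·[1 − (34.161·0.10255 − 9.3789·0.00024970)/(24.783)] = 4.70·0.85874 = 4.0361 g/L.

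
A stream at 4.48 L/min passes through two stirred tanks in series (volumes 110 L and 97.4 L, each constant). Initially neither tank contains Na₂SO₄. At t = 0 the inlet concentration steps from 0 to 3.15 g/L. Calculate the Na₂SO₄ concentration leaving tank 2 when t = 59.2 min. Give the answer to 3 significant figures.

2.28 g/L

Time constants: τᵢ = Vᵢ/Q for each well-mixed tank.
τ₁ = 110/4.48 = 24.554 min; τ₂ = 97.4/4.48 = 21.741 min.
Tank 1: C₁ = C_in(1 − e^(−t/τ₁)). Tank 2 (τ₁ ≠ τ₂): C₂ = C_in[1 − (τ₁ e^(−t/τ₁) − τ₂ e^(−t/τ₂))/(τ₁ − τ₂)].
At t = 59.2: e^(−t/τ₁) = 0.089721, e^(−t/τ₂) = 0.065680.
C₂ = 3.15·[1 − (24.554·0.089721 − 21.741·0.065680)/(2.8125)] = 3.15·0.72444 = 2.2820 g/L.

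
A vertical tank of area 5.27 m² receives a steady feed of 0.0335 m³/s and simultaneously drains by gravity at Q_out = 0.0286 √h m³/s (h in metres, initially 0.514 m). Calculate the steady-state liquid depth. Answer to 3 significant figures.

A dh/dt = Q_in − 0.0286 √h. Steady state requires inflow = outflow:
Q_in = 0.0286 √h_ss ⇒ √h_ss = 0.0335/0.0286 = 1.1713.
h_ss = 1.1713² = 1.3720 m. (Since h₀ = 0.514 m < h_ss, the level will rise toward this value.)

1.37 m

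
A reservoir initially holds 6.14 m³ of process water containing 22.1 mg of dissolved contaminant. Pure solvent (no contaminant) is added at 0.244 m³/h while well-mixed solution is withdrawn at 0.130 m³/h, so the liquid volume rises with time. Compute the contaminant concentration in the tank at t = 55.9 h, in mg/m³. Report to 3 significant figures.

0.784 mg/m³

Let m(t) be the amount of contaminant. Volume: V(t) = V₀ + (Q_in − Q_out) t = 6.14 + 0.11400 t; V(55.9) = 12.513 m³.
Species balance (pure solvent in): dm/dt = −Q_out · m/V(t).
dm/m = −Q_out dt/(V₀ + 0.11400 t); integrating gives ln(m/m₀) = −(Q_out/(Q_in−Q_out)) ln(V/V₀).
m = m₀ (V₀/V)^(Q_out/(Q_in−Q_out)) = 22.1 × (6.14/12.513)^(1.1404) = 9.8134 mg.
C = m/V = 9.8134/12.513 = 0.78428 mg/m³.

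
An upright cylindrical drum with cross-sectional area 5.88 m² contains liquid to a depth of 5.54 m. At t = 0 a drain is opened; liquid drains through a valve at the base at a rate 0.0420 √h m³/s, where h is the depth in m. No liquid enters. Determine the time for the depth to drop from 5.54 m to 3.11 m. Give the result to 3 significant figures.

165 s

With no inflow, A dh/dt = −0.0420 √h.
This is separable: 2 d(√h)/dt = −0.0420/A, so √h = √h₀ − (0.0420/(2A)) t.
t = 2A(√h₀ − √h)/0.0420 = 2·5.88·(√5.54 − √3.11)/0.0420
  = 11.760 × (2.3537 − 1.7635) / 0.0420 = 165.26 s.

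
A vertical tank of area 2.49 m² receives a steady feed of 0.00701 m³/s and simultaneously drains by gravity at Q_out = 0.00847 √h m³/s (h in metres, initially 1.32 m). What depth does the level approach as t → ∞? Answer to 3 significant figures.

A dh/dt = Q_in − 0.00847 √h. Steady state requires inflow = outflow:
Q_in = 0.00847 √h_ss ⇒ √h_ss = 0.00701/0.00847 = 0.82763.
h_ss = 0.82763² = 0.68497 m. (Since h₀ = 1.32 m > h_ss, the level will fall toward this value.)

0.685 m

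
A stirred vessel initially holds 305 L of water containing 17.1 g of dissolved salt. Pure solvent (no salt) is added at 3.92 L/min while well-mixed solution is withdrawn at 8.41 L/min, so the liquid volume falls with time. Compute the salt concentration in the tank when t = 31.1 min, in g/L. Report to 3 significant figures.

Let m(t) be the amount of salt. Volume: V(t) = V₀ + (Q_in − Q_out) t = 305 − 4.4900 t; V(31.1) = 165.36 L.
No salt enters, so dm/dt = −Q_out · (m/V).
dm/m = −Q_out dt/(V₀ − 4.4900 t); integrating gives ln(m/m₀) = −(Q_out/(Q_in−Q_out)) ln(V/V₀).
m = m₀ (V₀/V)^(Q_out/(Q_in−Q_out)) = 17.1 × (305/165.36)^(-1.8731) = 5.4327 g.
C = m/V = 5.4327/165.36 = 0.032853 g/L.

0.0329 g/L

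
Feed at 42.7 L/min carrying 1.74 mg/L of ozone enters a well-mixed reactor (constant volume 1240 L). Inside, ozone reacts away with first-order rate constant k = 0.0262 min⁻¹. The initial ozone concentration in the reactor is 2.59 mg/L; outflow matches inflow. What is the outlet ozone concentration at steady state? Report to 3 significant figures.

0.988 mg/L

Species balance: V dC/dt = Q C_in − Q C − k V C.
At steady state: 0 = Q C_in − (Q + kV) C_ss, so C_ss = Q C_in/(Q + kV).
C_ss = 42.7·1.74/(42.7 + 0.0262·1240) = 74.298/75.188 = 0.98816 mg/L.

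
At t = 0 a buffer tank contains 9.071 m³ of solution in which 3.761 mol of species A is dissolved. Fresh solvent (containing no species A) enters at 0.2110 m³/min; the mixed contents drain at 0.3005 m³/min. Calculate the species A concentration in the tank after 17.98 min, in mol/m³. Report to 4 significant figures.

0.2616 mol/m³

Let m(t) be the amount of species A. Volume: V(t) = V₀ + (Q_in − Q_out) t = 9.071 − 0.0895000 t; V(17.98) = 7.46179 m³.
Species balance (pure solvent in): dm/dt = −Q_out · m/V(t).
dm/m = −Q_out dt/(V₀ − 0.0895000 t); integrating gives ln(m/m₀) = −(Q_out/(Q_in−Q_out)) ln(V/V₀).
m = m₀ (V₀/V)^(Q_out/(Q_in−Q_out)) = 3.761 × (9.071/7.46179)^(-3.35754) = 1.95228 mol.
C = m/V = 1.95228/7.46179 = 0.261637 mol/m³.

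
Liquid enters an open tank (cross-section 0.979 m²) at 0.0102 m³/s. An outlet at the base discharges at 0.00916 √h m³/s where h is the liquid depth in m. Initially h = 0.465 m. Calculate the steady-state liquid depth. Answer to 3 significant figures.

1.24 m

Level balance: A dh/dt = 0.0102 − 0.00916 √h. Setting dh/dt = 0:
Q_in = 0.00916 √h_ss ⇒ √h_ss = 0.0102/0.00916 = 1.1135.
h_ss = 1.1135² = 1.2400 m. (Since h₀ = 0.465 m < h_ss, the level will rise toward this value.)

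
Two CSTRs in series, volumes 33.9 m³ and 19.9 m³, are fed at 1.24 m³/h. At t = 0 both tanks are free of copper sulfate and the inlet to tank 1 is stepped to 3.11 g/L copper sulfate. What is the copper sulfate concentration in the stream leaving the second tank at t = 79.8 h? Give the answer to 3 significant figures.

2.73 g/L

Each tank obeys Vᵢ dCᵢ/dt = Q(Cᵢ₋₁ − Cᵢ), so τᵢ = Vᵢ/Q.
τ₁ = 33.9/1.24 = 27.339 h; τ₂ = 19.9/1.24 = 16.048 h.
Solving the cascade with C₁(0)=C₂(0)=0 gives C₂(t) = C_in[1 − (τ₁ e^(−t/τ₁) − τ₂ e^(−t/τ₂))/(τ₁ − τ₂)].
At t = 79.8: e^(−t/τ₁) = 0.053991, e^(−t/τ₂) = 0.0069261.
C₂ = 3.11·[1 − (27.339·0.053991 − 16.048·0.0069261)/(11.290)] = 3.11·0.87911 = 2.7340 g/L.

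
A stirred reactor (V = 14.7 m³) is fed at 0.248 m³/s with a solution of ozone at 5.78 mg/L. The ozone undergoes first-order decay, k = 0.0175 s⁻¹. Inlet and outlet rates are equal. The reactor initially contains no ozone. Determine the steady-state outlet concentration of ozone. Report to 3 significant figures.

2.84 mg/L

Accumulation = in − out − consumed: V dC/dt = Q C_in − Q C − k V C.
Steady state (dC/dt = 0): C_ss = Q C_in/(Q + kV) = C_in/(1 + kV/Q).
C_ss = 0.248·5.78/(0.248 + 0.0175·14.7) = 1.4334/0.50525 = 2.8371 mg/L.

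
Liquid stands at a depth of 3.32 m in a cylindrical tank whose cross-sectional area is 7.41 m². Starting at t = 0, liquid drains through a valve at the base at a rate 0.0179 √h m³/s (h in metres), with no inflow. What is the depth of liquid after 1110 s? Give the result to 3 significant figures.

Unsteady balance on liquid volume: A dh/dt = −0.0179 √h.
∫ h^(−1/2) dh = −(0.0179/A) ∫ dt, giving 2√h = 2√h₀ − (0.0179/A) t.
√h = √3.32 − 0.0179·1110/(2·7.41) = 1.8221 − 1.3407 = 0.48140.
h = 0.48140² = 0.23174 m.

0.232 m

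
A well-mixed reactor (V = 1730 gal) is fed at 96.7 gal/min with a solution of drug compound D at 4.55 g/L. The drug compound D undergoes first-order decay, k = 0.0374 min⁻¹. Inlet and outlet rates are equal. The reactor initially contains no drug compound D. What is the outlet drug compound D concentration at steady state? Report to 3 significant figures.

V dC/dt = Q(C_in − C) − k V C.
At steady state: 0 = Q C_in − (Q + kV) C_ss, so C_ss = Q C_in/(Q + kV).
C_ss = 96.7·4.55/(96.7 + 0.0374·1730) = 439.99/161.40 = 2.7260 g/L.

2.73 g/L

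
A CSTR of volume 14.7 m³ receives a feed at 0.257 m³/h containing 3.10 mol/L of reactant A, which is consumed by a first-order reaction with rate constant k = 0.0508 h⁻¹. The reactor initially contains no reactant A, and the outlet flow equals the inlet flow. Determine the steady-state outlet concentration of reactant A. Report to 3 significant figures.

0.794 mol/L

V dC/dt = Q(C_in − C) − k V C.
At steady state: 0 = Q C_in − (Q + kV) C_ss, so C_ss = Q C_in/(Q + kV).
C_ss = 0.257·3.10/(0.257 + 0.0508·14.7) = 0.79670/1.0038 = 0.79372 mol/L.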